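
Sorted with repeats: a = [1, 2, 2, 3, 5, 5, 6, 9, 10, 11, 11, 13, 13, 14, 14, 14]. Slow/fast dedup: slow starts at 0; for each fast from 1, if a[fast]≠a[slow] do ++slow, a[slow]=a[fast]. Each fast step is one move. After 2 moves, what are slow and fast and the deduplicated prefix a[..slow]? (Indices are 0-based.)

slow=1, fast=3, prefix=[1, 2]

slow=0 fast=1: a[fast]=2≠a[slow]=1 write a[1]=2, slow++,fast++
slow=1 fast=2: a[fast]=2=a[slow] dup, fast++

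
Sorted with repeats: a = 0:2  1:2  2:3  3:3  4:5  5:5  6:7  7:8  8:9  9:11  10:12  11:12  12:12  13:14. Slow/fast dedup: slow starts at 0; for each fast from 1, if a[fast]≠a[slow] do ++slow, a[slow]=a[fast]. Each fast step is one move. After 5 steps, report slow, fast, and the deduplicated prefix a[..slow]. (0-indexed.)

slow=0 fast=1: a[fast]=2=a[slow] dup, fast++
slow=0 fast=2: a[fast]=3≠a[slow]=2 write a[1]=3, slow++,fast++
slow=1 fast=3: a[fast]=3=a[slow] dup, fast++
slow=1 fast=4: a[fast]=5≠a[slow]=3 write a[2]=5, slow++,fast++
slow=2 fast=5: a[fast]=5=a[slow] dup, fast++

slow=2, fast=6, prefix=[2, 3, 5]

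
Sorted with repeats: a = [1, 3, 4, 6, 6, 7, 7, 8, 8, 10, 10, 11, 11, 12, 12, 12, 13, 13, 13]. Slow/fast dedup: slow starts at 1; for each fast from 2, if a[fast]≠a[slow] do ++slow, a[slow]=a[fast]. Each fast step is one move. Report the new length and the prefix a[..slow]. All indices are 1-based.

length 10; prefix = [1, 3, 4, 6, 7, 8, 10, 11, 12, 13]

slow=1 fast=2: a[fast]=3≠a[slow]=1 write a[2]=3, slow++,fast++
slow=2 fast=3: a[fast]=4≠a[slow]=3 write a[3]=4, slow++,fast++
slow=3 fast=4: a[fast]=6≠a[slow]=4 write a[4]=6, slow++,fast++
slow=4 fast=5: a[fast]=6=a[slow] dup, fast++
slow=4 fast=6: a[fast]=7≠a[slow]=6 write a[5]=7, slow++,fast++
slow=5 fast=7: a[fast]=7=a[slow] dup, fast++
slow=5 fast=8: a[fast]=8≠a[slow]=7 write a[6]=8, slow++,fast++
slow=6 fast=9: a[fast]=8=a[slow] dup, fast++
slow=6 fast=10: a[fast]=10≠a[slow]=8 write a[7]=10, slow++,fast++
slow=7 fast=11: a[fast]=10=a[slow] dup, fast++
slow=7 fast=12: a[fast]=11≠a[slow]=10 write a[8]=11, slow++,fast++
slow=8 fast=13: a[fast]=11=a[slow] dup, fast++
slow=8 fast=14: a[fast]=12≠a[slow]=11 write a[9]=12, slow++,fast++
slow=9 fast=15: a[fast]=12=a[slow] dup, fast++
slow=9 fast=16: a[fast]=12=a[slow] dup, fast++
slow=9 fast=17: a[fast]=13≠a[slow]=12 write a[10]=13, slow++,fast++
slow=10 fast=18: a[fast]=13=a[slow] dup, fast++
slow=10 fast=19: a[fast]=13=a[slow] dup, fast++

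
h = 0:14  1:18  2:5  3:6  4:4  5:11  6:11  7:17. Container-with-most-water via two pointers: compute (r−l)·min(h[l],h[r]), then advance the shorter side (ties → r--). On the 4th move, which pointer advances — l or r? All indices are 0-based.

r

l=0 r=7: min(14,17)*7=98 best=98 *, l++
l=1 r=7: min(18,17)*6=102 best=102 *, r--
l=1 r=6: min(18,11)*5=55 best=102, r--
l=1 r=5: min(18,11)*4=44 best=102, r--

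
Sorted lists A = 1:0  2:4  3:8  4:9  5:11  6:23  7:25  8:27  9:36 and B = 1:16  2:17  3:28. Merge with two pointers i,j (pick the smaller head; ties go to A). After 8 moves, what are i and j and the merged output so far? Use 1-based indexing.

i=7, j=3, merged so far=[0, 4, 8, 9, 11, 16, 17, 23]

i=1 j=1: A[i]=0<=B[j]=16 take 0, i++
i=2 j=1: A[i]=4<=B[j]=16 take 4, i++
i=3 j=1: A[i]=8<=B[j]=16 take 8, i++
i=4 j=1: A[i]=9<=B[j]=16 take 9, i++
i=5 j=1: A[i]=11<=B[j]=16 take 11, i++
i=6 j=1: A[i]=23>B[j]=16 take 16, j++
i=6 j=2: A[i]=23>B[j]=17 take 17, j++
i=6 j=3: A[i]=23<=B[j]=28 take 23, i++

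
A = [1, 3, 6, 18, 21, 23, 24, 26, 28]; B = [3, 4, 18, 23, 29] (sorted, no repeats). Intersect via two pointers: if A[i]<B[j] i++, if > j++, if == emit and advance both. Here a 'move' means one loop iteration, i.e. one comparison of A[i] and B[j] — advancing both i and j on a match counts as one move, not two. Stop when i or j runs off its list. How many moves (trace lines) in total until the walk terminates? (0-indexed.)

[i=0,j=0] 1<3 → i++
[i=1,j=0] 3==3 emit → i++,j++
[i=2,j=1] 6>4 → j++
[i=2,j=2] 6<18 → i++
[i=3,j=2] 18==18 emit → i++,j++
[i=4,j=3] 21<23 → i++
[i=5,j=3] 23==23 emit → i++,j++
[i=6,j=4] 24<29 → i++
[i=7,j=4] 26<29 → i++
[i=8,j=4] 28<29 → i++

10 moves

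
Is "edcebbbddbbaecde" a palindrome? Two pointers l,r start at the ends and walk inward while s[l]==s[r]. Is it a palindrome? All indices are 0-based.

not a palindrome (mismatch at 4,11)

l=0 r=15: 'e'=='e', l++,r--
l=1 r=14: 'd'=='d', l++,r--
l=2 r=13: 'c'=='c', l++,r--
l=3 r=12: 'e'=='e', l++,r--
l=4 r=11: 'b'!='a', stop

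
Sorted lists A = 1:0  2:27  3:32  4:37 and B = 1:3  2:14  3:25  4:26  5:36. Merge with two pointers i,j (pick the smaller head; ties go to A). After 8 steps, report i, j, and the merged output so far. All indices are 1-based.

[i=1,j=1] A[i]=0<=B[j]=3 take 0 → i++
[i=2,j=1] A[i]=27>B[j]=3 take 3 → j++
[i=2,j=2] A[i]=27>B[j]=14 take 14 → j++
[i=2,j=3] A[i]=27>B[j]=25 take 25 → j++
[i=2,j=4] A[i]=27>B[j]=26 take 26 → j++
[i=2,j=5] A[i]=27<=B[j]=36 take 27 → i++
[i=3,j=5] A[i]=32<=B[j]=36 take 32 → i++
[i=4,j=5] A[i]=37>B[j]=36 take 36 → j++

i=4, j=6, merged so far=[0, 3, 14, 25, 26, 27, 32, 36]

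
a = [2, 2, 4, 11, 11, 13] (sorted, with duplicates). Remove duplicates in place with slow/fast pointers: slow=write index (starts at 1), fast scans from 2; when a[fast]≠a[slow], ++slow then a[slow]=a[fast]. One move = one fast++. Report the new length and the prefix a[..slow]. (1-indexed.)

length 4; prefix = [2, 4, 11, 13]

(s=1,f=2) a[fast]=2=a[slow] dup → fast++
(s=1,f=3) a[fast]=4≠a[slow]=2 write a[2]=4 → slow++,fast++
(s=2,f=4) a[fast]=11≠a[slow]=4 write a[3]=11 → slow++,fast++
(s=3,f=5) a[fast]=11=a[slow] dup → fast++
(s=3,f=6) a[fast]=13≠a[slow]=11 write a[4]=13 → slow++,fast++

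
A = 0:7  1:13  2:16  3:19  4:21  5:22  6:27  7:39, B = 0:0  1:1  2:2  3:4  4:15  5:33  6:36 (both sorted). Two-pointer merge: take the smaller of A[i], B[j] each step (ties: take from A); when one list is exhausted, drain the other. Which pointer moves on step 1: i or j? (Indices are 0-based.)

[i=0,j=0] A[i]=7>B[j]=0 take 0 → j++

j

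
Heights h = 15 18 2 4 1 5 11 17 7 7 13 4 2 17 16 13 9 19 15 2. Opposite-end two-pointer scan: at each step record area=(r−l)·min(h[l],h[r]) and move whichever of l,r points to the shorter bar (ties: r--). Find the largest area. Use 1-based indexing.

l=1 r=20: min(15,2)*19=38 best=38 *, r--
l=1 r=19: min(15,15)*18=270 best=270 *, r--
l=1 r=18: min(15,19)*17=255 best=270, l++
l=2 r=18: min(18,19)*16=288 best=288 *, l++
l=3 r=18: min(2,19)*15=30 best=288, l++
l=4 r=18: min(4,19)*14=56 best=288, l++
l=5 r=18: min(1,19)*13=13 best=288, l++
l=6 r=18: min(5,19)*12=60 best=288, l++
l=7 r=18: min(11,19)*11=121 best=288, l++
l=8 r=18: min(17,19)*10=170 best=288, l++
l=9 r=18: min(7,19)*9=63 best=288, l++
l=10 r=18: min(7,19)*8=56 best=288, l++
l=11 r=18: min(13,19)*7=91 best=288, l++
l=12 r=18: min(4,19)*6=24 best=288, l++
l=13 r=18: min(2,19)*5=10 best=288, l++
l=14 r=18: min(17,19)*4=68 best=288, l++
l=15 r=18: min(16,19)*3=48 best=288, l++
l=16 r=18: min(13,19)*2=26 best=288, l++
l=17 r=18: min(9,19)*1=9 best=288, l++

max area = 288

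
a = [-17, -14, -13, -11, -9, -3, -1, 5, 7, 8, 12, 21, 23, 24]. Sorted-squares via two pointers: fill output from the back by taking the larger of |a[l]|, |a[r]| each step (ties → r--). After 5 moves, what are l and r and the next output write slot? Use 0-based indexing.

[0,13] |-17|<=|24| out[13]=576 → r--
[0,12] |-17|<=|23| out[12]=529 → r--
[0,11] |-17|<=|21| out[11]=441 → r--
[0,10] |-17|>|12| out[10]=289 → l++
[1,10] |-14|>|12| out[9]=196 → l++

l=2, r=10, next write slot=8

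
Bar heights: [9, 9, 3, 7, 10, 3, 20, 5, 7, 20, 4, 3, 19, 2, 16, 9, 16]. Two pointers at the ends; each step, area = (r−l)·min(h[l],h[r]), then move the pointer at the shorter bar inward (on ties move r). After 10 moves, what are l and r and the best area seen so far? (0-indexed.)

l=6, r=12, best area=160

l=0 r=16: min(9,16)*16=144 best=144 *, l++
l=1 r=16: min(9,16)*15=135 best=144, l++
l=2 r=16: min(3,16)*14=42 best=144, l++
l=3 r=16: min(7,16)*13=91 best=144, l++
l=4 r=16: min(10,16)*12=120 best=144, l++
l=5 r=16: min(3,16)*11=33 best=144, l++
l=6 r=16: min(20,16)*10=160 best=160 *, r--
l=6 r=15: min(20,9)*9=81 best=160, r--
l=6 r=14: min(20,16)*8=128 best=160, r--
l=6 r=13: min(20,2)*7=14 best=160, r--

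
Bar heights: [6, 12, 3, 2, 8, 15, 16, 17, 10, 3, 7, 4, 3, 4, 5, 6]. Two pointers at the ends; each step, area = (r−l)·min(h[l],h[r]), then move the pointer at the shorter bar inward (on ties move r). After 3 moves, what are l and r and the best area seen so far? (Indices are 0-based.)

[0,15] min(6,6)*15=90 best=90 * → r--
[0,14] min(6,5)*14=70 best=90 → r--
[0,13] min(6,4)*13=52 best=90 → r--

l=0, r=12, best area=90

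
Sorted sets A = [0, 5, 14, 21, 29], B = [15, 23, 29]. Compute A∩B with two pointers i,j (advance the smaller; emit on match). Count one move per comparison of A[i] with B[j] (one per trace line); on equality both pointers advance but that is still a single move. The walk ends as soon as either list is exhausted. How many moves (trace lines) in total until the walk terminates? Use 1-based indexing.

7 moves

[i=1,j=1] 0<15 → i++
[i=2,j=1] 5<15 → i++
[i=3,j=1] 14<15 → i++
[i=4,j=1] 21>15 → j++
[i=4,j=2] 21<23 → i++
[i=5,j=2] 29>23 → j++
[i=5,j=3] 29==29 emit → i++,j++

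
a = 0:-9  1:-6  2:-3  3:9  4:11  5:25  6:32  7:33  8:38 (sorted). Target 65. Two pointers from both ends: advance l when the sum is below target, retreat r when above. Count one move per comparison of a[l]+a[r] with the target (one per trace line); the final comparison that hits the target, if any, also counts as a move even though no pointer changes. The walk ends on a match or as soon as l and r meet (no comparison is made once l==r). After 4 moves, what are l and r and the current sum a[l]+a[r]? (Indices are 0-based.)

[0,8] -9+38=29 <65 → l++
[1,8] -6+38=32 <65 → l++
[2,8] -3+38=35 <65 → l++
[3,8] 9+38=47 <65 → l++

l=4, r=8, sum=49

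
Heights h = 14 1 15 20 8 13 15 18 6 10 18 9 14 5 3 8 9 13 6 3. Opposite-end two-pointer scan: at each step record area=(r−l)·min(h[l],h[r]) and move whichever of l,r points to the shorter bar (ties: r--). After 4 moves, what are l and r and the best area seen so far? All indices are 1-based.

l=1, r=16, best area=221

[1,20] min(14,3)*19=57 best=57 * → r--
[1,19] min(14,6)*18=108 best=108 * → r--
[1,18] min(14,13)*17=221 best=221 * → r--
[1,17] min(14,9)*16=144 best=221 → r--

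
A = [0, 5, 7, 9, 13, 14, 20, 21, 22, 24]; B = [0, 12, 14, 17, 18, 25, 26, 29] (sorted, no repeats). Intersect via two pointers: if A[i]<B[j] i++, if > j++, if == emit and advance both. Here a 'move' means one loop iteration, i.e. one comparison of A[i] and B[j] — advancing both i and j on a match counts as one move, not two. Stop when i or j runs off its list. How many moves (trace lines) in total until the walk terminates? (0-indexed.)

13 moves

[i=0,j=0] 0==0 emit → i++,j++
[i=1,j=1] 5<12 → i++
[i=2,j=1] 7<12 → i++
[i=3,j=1] 9<12 → i++
[i=4,j=1] 13>12 → j++
[i=4,j=2] 13<14 → i++
[i=5,j=2] 14==14 emit → i++,j++
[i=6,j=3] 20>17 → j++
[i=6,j=4] 20>18 → j++
[i=6,j=5] 20<25 → i++
[i=7,j=5] 21<25 → i++
[i=8,j=5] 22<25 → i++
[i=9,j=5] 24<25 → i++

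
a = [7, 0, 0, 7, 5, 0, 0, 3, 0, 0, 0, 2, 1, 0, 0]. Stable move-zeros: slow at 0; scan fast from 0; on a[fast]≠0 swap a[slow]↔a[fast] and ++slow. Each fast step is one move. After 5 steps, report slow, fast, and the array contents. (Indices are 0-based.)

slow=3, fast=5, a=[7, 7, 5, 0, 0, 0, 0, 3, 0, 0, 0, 2, 1, 0, 0]

(s=0,f=0) a[fast]=7≠0 swap→a[0]=7 → slow++,fast++
(s=1,f=1) a[fast]=0 → fast++
(s=1,f=2) a[fast]=0 → fast++
(s=1,f=3) a[fast]=7≠0 swap→a[1]=7 → slow++,fast++
(s=2,f=4) a[fast]=5≠0 swap→a[2]=5 → slow++,fast++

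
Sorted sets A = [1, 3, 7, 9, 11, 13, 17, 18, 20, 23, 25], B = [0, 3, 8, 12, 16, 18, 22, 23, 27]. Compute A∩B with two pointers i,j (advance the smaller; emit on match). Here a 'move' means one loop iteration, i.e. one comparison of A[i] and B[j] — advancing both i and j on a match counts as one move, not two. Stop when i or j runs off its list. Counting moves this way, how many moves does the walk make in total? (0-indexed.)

16 moves

[i=0,j=0] 1>0 → j++
[i=0,j=1] 1<3 → i++
[i=1,j=1] 3==3 emit → i++,j++
[i=2,j=2] 7<8 → i++
[i=3,j=2] 9>8 → j++
[i=3,j=3] 9<12 → i++
[i=4,j=3] 11<12 → i++
[i=5,j=3] 13>12 → j++
[i=5,j=4] 13<16 → i++
[i=6,j=4] 17>16 → j++
[i=6,j=5] 17<18 → i++
[i=7,j=5] 18==18 emit → i++,j++
[i=8,j=6] 20<22 → i++
[i=9,j=6] 23>22 → j++
[i=9,j=7] 23==23 emit → i++,j++
[i=10,j=8] 25<27 → i++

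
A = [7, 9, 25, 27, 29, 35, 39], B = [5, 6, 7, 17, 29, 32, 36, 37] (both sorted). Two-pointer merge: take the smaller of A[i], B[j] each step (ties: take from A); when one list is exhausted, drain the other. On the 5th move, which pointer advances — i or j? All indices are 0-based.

[i=0,j=0] A[i]=7>B[j]=5 take 5 → j++
[i=0,j=1] A[i]=7>B[j]=6 take 6 → j++
[i=0,j=2] A[i]=7<=B[j]=7 take 7 → i++
[i=1,j=2] A[i]=9>B[j]=7 take 7 → j++
[i=1,j=3] A[i]=9<=B[j]=17 take 9 → i++

i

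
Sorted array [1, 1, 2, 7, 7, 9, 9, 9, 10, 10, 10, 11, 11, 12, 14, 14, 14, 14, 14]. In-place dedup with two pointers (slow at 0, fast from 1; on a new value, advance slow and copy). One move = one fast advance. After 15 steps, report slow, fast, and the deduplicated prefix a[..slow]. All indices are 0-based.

(s=0,f=1) a[fast]=1=a[slow] dup → fast++
(s=0,f=2) a[fast]=2≠a[slow]=1 write a[1]=2 → slow++,fast++
(s=1,f=3) a[fast]=7≠a[slow]=2 write a[2]=7 → slow++,fast++
(s=2,f=4) a[fast]=7=a[slow] dup → fast++
(s=2,f=5) a[fast]=9≠a[slow]=7 write a[3]=9 → slow++,fast++
(s=3,f=6) a[fast]=9=a[slow] dup → fast++
(s=3,f=7) a[fast]=9=a[slow] dup → fast++
(s=3,f=8) a[fast]=10≠a[slow]=9 write a[4]=10 → slow++,fast++
(s=4,f=9) a[fast]=10=a[slow] dup → fast++
(s=4,f=10) a[fast]=10=a[slow] dup → fast++
(s=4,f=11) a[fast]=11≠a[slow]=10 write a[5]=11 → slow++,fast++
(s=5,f=12) a[fast]=11=a[slow] dup → fast++
(s=5,f=13) a[fast]=12≠a[slow]=11 write a[6]=12 → slow++,fast++
(s=6,f=14) a[fast]=14≠a[slow]=12 write a[7]=14 → slow++,fast++
(s=7,f=15) a[fast]=14=a[slow] dup → fast++

slow=7, fast=16, prefix=[1, 2, 7, 9, 10, 11, 12, 14]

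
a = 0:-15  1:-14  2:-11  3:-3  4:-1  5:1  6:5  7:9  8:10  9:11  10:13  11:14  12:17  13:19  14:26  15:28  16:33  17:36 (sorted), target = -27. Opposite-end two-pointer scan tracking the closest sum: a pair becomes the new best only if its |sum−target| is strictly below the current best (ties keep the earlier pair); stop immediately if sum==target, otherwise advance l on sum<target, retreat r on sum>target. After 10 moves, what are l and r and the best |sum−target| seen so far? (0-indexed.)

[0,17] -15+36=21 d=48 * → r--
[0,16] -15+33=18 d=45 * → r--
[0,15] -15+28=13 d=40 * → r--
[0,14] -15+26=11 d=38 * → r--
[0,13] -15+19=4 d=31 * → r--
[0,12] -15+17=2 d=29 * → r--
[0,11] -15+14=-1 d=26 * → r--
[0,10] -15+13=-2 d=25 * → r--
[0,9] -15+11=-4 d=23 * → r--
[0,8] -15+10=-5 d=22 * → r--

l=0, r=7, best |Δ|=22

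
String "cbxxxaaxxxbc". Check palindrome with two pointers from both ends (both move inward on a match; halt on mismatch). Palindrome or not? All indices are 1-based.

palindrome

[1,12] 'c'=='c' → l++,r--
[2,11] 'b'=='b' → l++,r--
[3,10] 'x'=='x' → l++,r--
[4,9] 'x'=='x' → l++,r--
[5,8] 'x'=='x' → l++,r--
[6,7] 'a'=='a' → l++,r--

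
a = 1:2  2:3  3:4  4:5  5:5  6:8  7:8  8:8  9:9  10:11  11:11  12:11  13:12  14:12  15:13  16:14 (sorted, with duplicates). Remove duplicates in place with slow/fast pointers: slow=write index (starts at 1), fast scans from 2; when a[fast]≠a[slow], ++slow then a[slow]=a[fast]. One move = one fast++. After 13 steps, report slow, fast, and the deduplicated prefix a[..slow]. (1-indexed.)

slow=1 fast=2: a[fast]=3≠a[slow]=2 write a[2]=3, slow++,fast++
slow=2 fast=3: a[fast]=4≠a[slow]=3 write a[3]=4, slow++,fast++
slow=3 fast=4: a[fast]=5≠a[slow]=4 write a[4]=5, slow++,fast++
slow=4 fast=5: a[fast]=5=a[slow] dup, fast++
slow=4 fast=6: a[fast]=8≠a[slow]=5 write a[5]=8, slow++,fast++
slow=5 fast=7: a[fast]=8=a[slow] dup, fast++
slow=5 fast=8: a[fast]=8=a[slow] dup, fast++
slow=5 fast=9: a[fast]=9≠a[slow]=8 write a[6]=9, slow++,fast++
slow=6 fast=10: a[fast]=11≠a[slow]=9 write a[7]=11, slow++,fast++
slow=7 fast=11: a[fast]=11=a[slow] dup, fast++
slow=7 fast=12: a[fast]=11=a[slow] dup, fast++
slow=7 fast=13: a[fast]=12≠a[slow]=11 write a[8]=12, slow++,fast++
slow=8 fast=14: a[fast]=12=a[slow] dup, fast++

slow=8, fast=15, prefix=[2, 3, 4, 5, 8, 9, 11, 12]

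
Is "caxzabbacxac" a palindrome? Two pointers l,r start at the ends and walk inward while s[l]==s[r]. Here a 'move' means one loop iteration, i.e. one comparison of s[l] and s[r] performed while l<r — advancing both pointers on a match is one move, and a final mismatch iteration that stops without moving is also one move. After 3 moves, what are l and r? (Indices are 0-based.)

l=3, r=8

l=0 r=11: 'c'=='c', l++,r--
l=1 r=10: 'a'=='a', l++,r--
l=2 r=9: 'x'=='x', l++,r--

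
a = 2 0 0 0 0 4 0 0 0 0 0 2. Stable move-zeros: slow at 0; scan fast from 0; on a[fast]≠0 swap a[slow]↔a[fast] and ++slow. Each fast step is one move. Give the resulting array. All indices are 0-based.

slow=0 fast=0: a[fast]=2≠0 swap→a[0]=2, slow++,fast++
slow=1 fast=1: a[fast]=0, fast++
slow=1 fast=2: a[fast]=0, fast++
slow=1 fast=3: a[fast]=0, fast++
slow=1 fast=4: a[fast]=0, fast++
slow=1 fast=5: a[fast]=4≠0 swap→a[1]=4, slow++,fast++
slow=2 fast=6: a[fast]=0, fast++
slow=2 fast=7: a[fast]=0, fast++
slow=2 fast=8: a[fast]=0, fast++
slow=2 fast=9: a[fast]=0, fast++
slow=2 fast=10: a[fast]=0, fast++
slow=2 fast=11: a[fast]=2≠0 swap→a[2]=2, slow++,fast++

[2, 4, 2, 0, 0, 0, 0, 0, 0, 0, 0, 0]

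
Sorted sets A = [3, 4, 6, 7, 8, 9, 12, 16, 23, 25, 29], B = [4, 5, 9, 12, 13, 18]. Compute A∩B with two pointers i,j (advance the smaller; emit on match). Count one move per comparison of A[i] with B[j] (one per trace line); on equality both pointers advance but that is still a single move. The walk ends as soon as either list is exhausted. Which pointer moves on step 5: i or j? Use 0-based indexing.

i

[i=0,j=0] 3<4 → i++
[i=1,j=0] 4==4 emit → i++,j++
[i=2,j=1] 6>5 → j++
[i=2,j=2] 6<9 → i++
[i=3,j=2] 7<9 → i++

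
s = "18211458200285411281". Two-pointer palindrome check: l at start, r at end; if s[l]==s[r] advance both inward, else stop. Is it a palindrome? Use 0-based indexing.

[0,19] '1'=='1' → l++,r--
[1,18] '8'=='8' → l++,r--
[2,17] '2'=='2' → l++,r--
[3,16] '1'=='1' → l++,r--
[4,15] '1'=='1' → l++,r--
[5,14] '4'=='4' → l++,r--
[6,13] '5'=='5' → l++,r--
[7,12] '8'=='8' → l++,r--
[8,11] '2'=='2' → l++,r--
[9,10] '0'=='0' → l++,r--

palindrome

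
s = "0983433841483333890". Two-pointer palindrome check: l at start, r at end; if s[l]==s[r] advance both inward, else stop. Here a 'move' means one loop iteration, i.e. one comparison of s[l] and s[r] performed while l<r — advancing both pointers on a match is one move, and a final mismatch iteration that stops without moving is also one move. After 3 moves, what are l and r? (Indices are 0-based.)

l=0 r=18: '0'=='0', l++,r--
l=1 r=17: '9'=='9', l++,r--
l=2 r=16: '8'=='8', l++,r--

l=3, r=15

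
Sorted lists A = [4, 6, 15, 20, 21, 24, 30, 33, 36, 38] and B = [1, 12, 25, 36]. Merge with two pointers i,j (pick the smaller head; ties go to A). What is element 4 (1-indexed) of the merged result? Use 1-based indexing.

[i=1,j=1] A[i]=4>B[j]=1 take 1 → j++
[i=1,j=2] A[i]=4<=B[j]=12 take 4 → i++
[i=2,j=2] A[i]=6<=B[j]=12 take 6 → i++
[i=3,j=2] A[i]=15>B[j]=12 take 12 → j++
[i=3,j=3] A[i]=15<=B[j]=25 take 15 → i++
[i=4,j=3] A[i]=20<=B[j]=25 take 20 → i++
[i=5,j=3] A[i]=21<=B[j]=25 take 21 → i++
[i=6,j=3] A[i]=24<=B[j]=25 take 24 → i++
[i=7,j=3] A[i]=30>B[j]=25 take 25 → j++
[i=7,j=4] A[i]=30<=B[j]=36 take 30 → i++
[i=8,j=4] A[i]=33<=B[j]=36 take 33 → i++
[i=9,j=4] A[i]=36<=B[j]=36 take 36 → i++
[i=10,j=4] A[i]=38>B[j]=36 take 36 → j++
[i=10,j=5] B done, take A[i]=38 → i++

merged[4] = 12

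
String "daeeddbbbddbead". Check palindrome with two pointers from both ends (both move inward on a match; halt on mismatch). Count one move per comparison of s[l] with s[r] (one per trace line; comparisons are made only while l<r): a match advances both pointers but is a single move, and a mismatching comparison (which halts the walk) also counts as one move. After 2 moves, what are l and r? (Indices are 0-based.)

l=2, r=12

l=0 r=14: 'd'=='d', l++,r--
l=1 r=13: 'a'=='a', l++,r--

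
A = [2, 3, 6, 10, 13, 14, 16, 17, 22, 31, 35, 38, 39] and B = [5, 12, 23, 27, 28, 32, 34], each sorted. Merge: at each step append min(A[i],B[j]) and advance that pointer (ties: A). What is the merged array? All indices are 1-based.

[i=1,j=1] A[i]=2<=B[j]=5 take 2 → i++
[i=2,j=1] A[i]=3<=B[j]=5 take 3 → i++
[i=3,j=1] A[i]=6>B[j]=5 take 5 → j++
[i=3,j=2] A[i]=6<=B[j]=12 take 6 → i++
[i=4,j=2] A[i]=10<=B[j]=12 take 10 → i++
[i=5,j=2] A[i]=13>B[j]=12 take 12 → j++
[i=5,j=3] A[i]=13<=B[j]=23 take 13 → i++
[i=6,j=3] A[i]=14<=B[j]=23 take 14 → i++
[i=7,j=3] A[i]=16<=B[j]=23 take 16 → i++
[i=8,j=3] A[i]=17<=B[j]=23 take 17 → i++
[i=9,j=3] A[i]=22<=B[j]=23 take 22 → i++
[i=10,j=3] A[i]=31>B[j]=23 take 23 → j++
[i=10,j=4] A[i]=31>B[j]=27 take 27 → j++
[i=10,j=5] A[i]=31>B[j]=28 take 28 → j++
[i=10,j=6] A[i]=31<=B[j]=32 take 31 → i++
[i=11,j=6] A[i]=35>B[j]=32 take 32 → j++
[i=11,j=7] A[i]=35>B[j]=34 take 34 → j++
[i=11,j=8] B done, take A[i]=35 → i++
[i=12,j=8] B done, take A[i]=38 → i++
[i=13,j=8] B done, take A[i]=39 → i++

[2, 3, 5, 6, 10, 12, 13, 14, 16, 17, 22, 23, 27, 28, 31, 32, 34, 35, 38, 39]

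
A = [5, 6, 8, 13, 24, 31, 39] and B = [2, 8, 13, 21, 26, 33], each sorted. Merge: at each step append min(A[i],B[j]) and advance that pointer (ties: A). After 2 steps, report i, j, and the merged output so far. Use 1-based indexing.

[i=1,j=1] A[i]=5>B[j]=2 take 2 → j++
[i=1,j=2] A[i]=5<=B[j]=8 take 5 → i++

i=2, j=2, merged so far=[2, 5]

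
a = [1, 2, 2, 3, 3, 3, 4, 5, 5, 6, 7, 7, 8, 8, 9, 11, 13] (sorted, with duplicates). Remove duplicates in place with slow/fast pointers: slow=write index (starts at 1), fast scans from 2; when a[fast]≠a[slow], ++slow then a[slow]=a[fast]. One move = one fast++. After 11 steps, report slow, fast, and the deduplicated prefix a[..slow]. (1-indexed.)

slow=7, fast=13, prefix=[1, 2, 3, 4, 5, 6, 7]

slow=1 fast=2: a[fast]=2≠a[slow]=1 write a[2]=2, slow++,fast++
slow=2 fast=3: a[fast]=2=a[slow] dup, fast++
slow=2 fast=4: a[fast]=3≠a[slow]=2 write a[3]=3, slow++,fast++
slow=3 fast=5: a[fast]=3=a[slow] dup, fast++
slow=3 fast=6: a[fast]=3=a[slow] dup, fast++
slow=3 fast=7: a[fast]=4≠a[slow]=3 write a[4]=4, slow++,fast++
slow=4 fast=8: a[fast]=5≠a[slow]=4 write a[5]=5, slow++,fast++
slow=5 fast=9: a[fast]=5=a[slow] dup, fast++
slow=5 fast=10: a[fast]=6≠a[slow]=5 write a[6]=6, slow++,fast++
slow=6 fast=11: a[fast]=7≠a[slow]=6 write a[7]=7, slow++,fast++
slow=7 fast=12: a[fast]=7=a[slow] dup, fast++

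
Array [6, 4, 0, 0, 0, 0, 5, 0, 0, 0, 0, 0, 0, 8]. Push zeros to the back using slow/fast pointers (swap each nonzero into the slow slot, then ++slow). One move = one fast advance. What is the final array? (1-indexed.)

slow=1 fast=1: a[fast]=6≠0 swap→a[1]=6, slow++,fast++
slow=2 fast=2: a[fast]=4≠0 swap→a[2]=4, slow++,fast++
slow=3 fast=3: a[fast]=0, fast++
slow=3 fast=4: a[fast]=0, fast++
slow=3 fast=5: a[fast]=0, fast++
slow=3 fast=6: a[fast]=0, fast++
slow=3 fast=7: a[fast]=5≠0 swap→a[3]=5, slow++,fast++
slow=4 fast=8: a[fast]=0, fast++
slow=4 fast=9: a[fast]=0, fast++
slow=4 fast=10: a[fast]=0, fast++
slow=4 fast=11: a[fast]=0, fast++
slow=4 fast=12: a[fast]=0, fast++
slow=4 fast=13: a[fast]=0, fast++
slow=4 fast=14: a[fast]=8≠0 swap→a[4]=8, slow++,fast++

[6, 4, 5, 8, 0, 0, 0, 0, 0, 0, 0, 0, 0, 0]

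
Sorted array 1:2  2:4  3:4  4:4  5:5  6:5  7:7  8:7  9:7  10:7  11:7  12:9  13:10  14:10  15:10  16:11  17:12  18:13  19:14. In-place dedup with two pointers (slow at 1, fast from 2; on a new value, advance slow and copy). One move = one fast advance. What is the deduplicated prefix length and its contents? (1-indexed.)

slow=1 fast=2: a[fast]=4≠a[slow]=2 write a[2]=4, slow++,fast++
slow=2 fast=3: a[fast]=4=a[slow] dup, fast++
slow=2 fast=4: a[fast]=4=a[slow] dup, fast++
slow=2 fast=5: a[fast]=5≠a[slow]=4 write a[3]=5, slow++,fast++
slow=3 fast=6: a[fast]=5=a[slow] dup, fast++
slow=3 fast=7: a[fast]=7≠a[slow]=5 write a[4]=7, slow++,fast++
slow=4 fast=8: a[fast]=7=a[slow] dup, fast++
slow=4 fast=9: a[fast]=7=a[slow] dup, fast++
slow=4 fast=10: a[fast]=7=a[slow] dup, fast++
slow=4 fast=11: a[fast]=7=a[slow] dup, fast++
slow=4 fast=12: a[fast]=9≠a[slow]=7 write a[5]=9, slow++,fast++
slow=5 fast=13: a[fast]=10≠a[slow]=9 write a[6]=10, slow++,fast++
slow=6 fast=14: a[fast]=10=a[slow] dup, fast++
slow=6 fast=15: a[fast]=10=a[slow] dup, fast++
slow=6 fast=16: a[fast]=11≠a[slow]=10 write a[7]=11, slow++,fast++
slow=7 fast=17: a[fast]=12≠a[slow]=11 write a[8]=12, slow++,fast++
slow=8 fast=18: a[fast]=13≠a[slow]=12 write a[9]=13, slow++,fast++
slow=9 fast=19: a[fast]=14≠a[slow]=13 write a[10]=14, slow++,fast++

length 10; prefix = [2, 4, 5, 7, 9, 10, 11, 12, 13, 14]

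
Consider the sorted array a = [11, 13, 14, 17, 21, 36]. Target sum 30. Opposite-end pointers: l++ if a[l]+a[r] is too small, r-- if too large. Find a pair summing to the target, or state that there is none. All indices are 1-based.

[1,6] 11+36=47 >30 → r--
[1,5] 11+21=32 >30 → r--
[1,4] 11+17=28 <30 → l++
[2,4] 13+17=30 → found

(13, 17)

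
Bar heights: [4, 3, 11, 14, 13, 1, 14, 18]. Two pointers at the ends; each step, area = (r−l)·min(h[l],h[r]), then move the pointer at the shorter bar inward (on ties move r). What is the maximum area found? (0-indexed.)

l=0 r=7: min(4,18)*7=28 best=28 *, l++
l=1 r=7: min(3,18)*6=18 best=28, l++
l=2 r=7: min(11,18)*5=55 best=55 *, l++
l=3 r=7: min(14,18)*4=56 best=56 *, l++
l=4 r=7: min(13,18)*3=39 best=56, l++
l=5 r=7: min(1,18)*2=2 best=56, l++
l=6 r=7: min(14,18)*1=14 best=56, l++

max area = 56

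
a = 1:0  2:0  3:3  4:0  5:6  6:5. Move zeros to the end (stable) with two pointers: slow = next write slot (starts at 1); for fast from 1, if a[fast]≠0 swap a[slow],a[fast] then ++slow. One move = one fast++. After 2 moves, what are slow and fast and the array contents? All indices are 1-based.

slow=1, fast=3, a=[0, 0, 3, 0, 6, 5]

slow=1 fast=1: a[fast]=0, fast++
slow=1 fast=2: a[fast]=0, fast++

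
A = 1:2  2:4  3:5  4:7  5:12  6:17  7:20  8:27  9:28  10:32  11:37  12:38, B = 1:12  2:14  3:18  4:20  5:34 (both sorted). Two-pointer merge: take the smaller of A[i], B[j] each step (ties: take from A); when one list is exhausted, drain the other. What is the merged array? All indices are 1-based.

[2, 4, 5, 7, 12, 12, 14, 17, 18, 20, 20, 27, 28, 32, 34, 37, 38]

[i=1,j=1] A[i]=2<=B[j]=12 take 2 → i++
[i=2,j=1] A[i]=4<=B[j]=12 take 4 → i++
[i=3,j=1] A[i]=5<=B[j]=12 take 5 → i++
[i=4,j=1] A[i]=7<=B[j]=12 take 7 → i++
[i=5,j=1] A[i]=12<=B[j]=12 take 12 → i++
[i=6,j=1] A[i]=17>B[j]=12 take 12 → j++
[i=6,j=2] A[i]=17>B[j]=14 take 14 → j++
[i=6,j=3] A[i]=17<=B[j]=18 take 17 → i++
[i=7,j=3] A[i]=20>B[j]=18 take 18 → j++
[i=7,j=4] A[i]=20<=B[j]=20 take 20 → i++
[i=8,j=4] A[i]=27>B[j]=20 take 20 → j++
[i=8,j=5] A[i]=27<=B[j]=34 take 27 → i++
[i=9,j=5] A[i]=28<=B[j]=34 take 28 → i++
[i=10,j=5] A[i]=32<=B[j]=34 take 32 → i++
[i=11,j=5] A[i]=37>B[j]=34 take 34 → j++
[i=11,j=6] B done, take A[i]=37 → i++
[i=12,j=6] B done, take A[i]=38 → i++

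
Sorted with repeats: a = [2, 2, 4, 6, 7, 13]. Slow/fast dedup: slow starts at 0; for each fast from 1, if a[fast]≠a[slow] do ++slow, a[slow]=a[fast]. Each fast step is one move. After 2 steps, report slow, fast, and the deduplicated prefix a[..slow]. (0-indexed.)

slow=1, fast=3, prefix=[2, 4]

slow=0 fast=1: a[fast]=2=a[slow] dup, fast++
slow=0 fast=2: a[fast]=4≠a[slow]=2 write a[1]=4, slow++,fast++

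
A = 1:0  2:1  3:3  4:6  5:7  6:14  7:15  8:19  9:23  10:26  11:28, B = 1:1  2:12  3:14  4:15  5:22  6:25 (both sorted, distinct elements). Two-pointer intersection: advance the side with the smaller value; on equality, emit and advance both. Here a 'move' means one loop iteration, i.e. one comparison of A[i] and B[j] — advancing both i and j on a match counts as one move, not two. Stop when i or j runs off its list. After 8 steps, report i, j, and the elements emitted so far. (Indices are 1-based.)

i=1 j=1: 0<1, i++
i=2 j=1: 1==1 emit, i++,j++
i=3 j=2: 3<12, i++
i=4 j=2: 6<12, i++
i=5 j=2: 7<12, i++
i=6 j=2: 14>12, j++
i=6 j=3: 14==14 emit, i++,j++
i=7 j=4: 15==15 emit, i++,j++

i=8, j=5, emitted=[1, 14, 15]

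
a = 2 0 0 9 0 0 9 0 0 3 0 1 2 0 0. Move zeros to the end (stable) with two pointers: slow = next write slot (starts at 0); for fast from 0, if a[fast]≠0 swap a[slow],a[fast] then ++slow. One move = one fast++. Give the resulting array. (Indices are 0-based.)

slow=0 fast=0: a[fast]=2≠0 swap→a[0]=2, slow++,fast++
slow=1 fast=1: a[fast]=0, fast++
slow=1 fast=2: a[fast]=0, fast++
slow=1 fast=3: a[fast]=9≠0 swap→a[1]=9, slow++,fast++
slow=2 fast=4: a[fast]=0, fast++
slow=2 fast=5: a[fast]=0, fast++
slow=2 fast=6: a[fast]=9≠0 swap→a[2]=9, slow++,fast++
slow=3 fast=7: a[fast]=0, fast++
slow=3 fast=8: a[fast]=0, fast++
slow=3 fast=9: a[fast]=3≠0 swap→a[3]=3, slow++,fast++
slow=4 fast=10: a[fast]=0, fast++
slow=4 fast=11: a[fast]=1≠0 swap→a[4]=1, slow++,fast++
slow=5 fast=12: a[fast]=2≠0 swap→a[5]=2, slow++,fast++
slow=6 fast=13: a[fast]=0, fast++
slow=6 fast=14: a[fast]=0, fast++

[2, 9, 9, 3, 1, 2, 0, 0, 0, 0, 0, 0, 0, 0, 0]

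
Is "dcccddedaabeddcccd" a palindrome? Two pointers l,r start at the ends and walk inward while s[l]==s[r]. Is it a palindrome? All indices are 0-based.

not a palindrome (mismatch at 7,10)

[0,17] 'd'=='d' → l++,r--
[1,16] 'c'=='c' → l++,r--
[2,15] 'c'=='c' → l++,r--
[3,14] 'c'=='c' → l++,r--
[4,13] 'd'=='d' → l++,r--
[5,12] 'd'=='d' → l++,r--
[6,11] 'e'=='e' → l++,r--
[7,10] 'd'!='b' → stop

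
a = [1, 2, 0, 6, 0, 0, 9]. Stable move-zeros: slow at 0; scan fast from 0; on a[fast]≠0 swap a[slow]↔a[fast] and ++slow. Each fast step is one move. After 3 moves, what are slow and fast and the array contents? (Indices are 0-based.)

slow=0 fast=0: a[fast]=1≠0 swap→a[0]=1, slow++,fast++
slow=1 fast=1: a[fast]=2≠0 swap→a[1]=2, slow++,fast++
slow=2 fast=2: a[fast]=0, fast++

slow=2, fast=3, a=[1, 2, 0, 6, 0, 0, 9]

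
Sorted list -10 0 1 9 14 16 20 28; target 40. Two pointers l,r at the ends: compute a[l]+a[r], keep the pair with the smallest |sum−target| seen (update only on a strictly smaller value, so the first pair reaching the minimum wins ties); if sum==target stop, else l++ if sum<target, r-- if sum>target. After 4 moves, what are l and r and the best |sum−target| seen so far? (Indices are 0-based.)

l=0 r=7: -10+28=18 d=22 *, l++
l=1 r=7: 0+28=28 d=12 *, l++
l=2 r=7: 1+28=29 d=11 *, l++
l=3 r=7: 9+28=37 d=3 *, l++

l=4, r=7, best |Δ|=3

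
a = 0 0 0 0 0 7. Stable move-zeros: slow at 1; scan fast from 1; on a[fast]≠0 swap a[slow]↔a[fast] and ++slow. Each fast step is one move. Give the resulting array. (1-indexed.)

[7, 0, 0, 0, 0, 0]

slow=1 fast=1: a[fast]=0, fast++
slow=1 fast=2: a[fast]=0, fast++
slow=1 fast=3: a[fast]=0, fast++
slow=1 fast=4: a[fast]=0, fast++
slow=1 fast=5: a[fast]=0, fast++
slow=1 fast=6: a[fast]=7≠0 swap→a[1]=7, slow++,fast++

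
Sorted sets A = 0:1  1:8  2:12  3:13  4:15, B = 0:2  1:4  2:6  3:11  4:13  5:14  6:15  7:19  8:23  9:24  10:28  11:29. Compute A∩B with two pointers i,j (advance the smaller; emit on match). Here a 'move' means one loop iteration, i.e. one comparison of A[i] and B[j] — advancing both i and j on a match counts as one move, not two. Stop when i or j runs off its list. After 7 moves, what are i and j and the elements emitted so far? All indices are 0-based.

i=3, j=4, emitted=[]

[i=0,j=0] 1<2 → i++
[i=1,j=0] 8>2 → j++
[i=1,j=1] 8>4 → j++
[i=1,j=2] 8>6 → j++
[i=1,j=3] 8<11 → i++
[i=2,j=3] 12>11 → j++
[i=2,j=4] 12<13 → i++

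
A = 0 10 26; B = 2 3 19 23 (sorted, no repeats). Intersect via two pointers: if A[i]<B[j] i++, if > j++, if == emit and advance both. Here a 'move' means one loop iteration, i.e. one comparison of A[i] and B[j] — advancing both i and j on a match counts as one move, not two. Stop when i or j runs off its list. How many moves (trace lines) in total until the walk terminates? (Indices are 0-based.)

6 moves

i=0 j=0: 0<2, i++
i=1 j=0: 10>2, j++
i=1 j=1: 10>3, j++
i=1 j=2: 10<19, i++
i=2 j=2: 26>19, j++
i=2 j=3: 26>23, j++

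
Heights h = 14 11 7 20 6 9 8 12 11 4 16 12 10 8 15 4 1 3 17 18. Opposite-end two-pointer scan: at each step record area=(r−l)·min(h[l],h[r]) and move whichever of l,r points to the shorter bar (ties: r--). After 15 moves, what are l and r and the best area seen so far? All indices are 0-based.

l=0 r=19: min(14,18)*19=266 best=266 *, l++
l=1 r=19: min(11,18)*18=198 best=266, l++
l=2 r=19: min(7,18)*17=119 best=266, l++
l=3 r=19: min(20,18)*16=288 best=288 *, r--
l=3 r=18: min(20,17)*15=255 best=288, r--
l=3 r=17: min(20,3)*14=42 best=288, r--
l=3 r=16: min(20,1)*13=13 best=288, r--
l=3 r=15: min(20,4)*12=48 best=288, r--
l=3 r=14: min(20,15)*11=165 best=288, r--
l=3 r=13: min(20,8)*10=80 best=288, r--
l=3 r=12: min(20,10)*9=90 best=288, r--
l=3 r=11: min(20,12)*8=96 best=288, r--
l=3 r=10: min(20,16)*7=112 best=288, r--
l=3 r=9: min(20,4)*6=24 best=288, r--
l=3 r=8: min(20,11)*5=55 best=288, r--

l=3, r=7, best area=288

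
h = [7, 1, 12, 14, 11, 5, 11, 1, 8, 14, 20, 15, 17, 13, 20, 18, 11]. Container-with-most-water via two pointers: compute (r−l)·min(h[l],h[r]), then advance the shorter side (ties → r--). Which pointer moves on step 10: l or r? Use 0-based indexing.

l

[0,16] min(7,11)*16=112 best=112 * → l++
[1,16] min(1,11)*15=15 best=112 → l++
[2,16] min(12,11)*14=154 best=154 * → r--
[2,15] min(12,18)*13=156 best=156 * → l++
[3,15] min(14,18)*12=168 best=168 * → l++
[4,15] min(11,18)*11=121 best=168 → l++
[5,15] min(5,18)*10=50 best=168 → l++
[6,15] min(11,18)*9=99 best=168 → l++
[7,15] min(1,18)*8=8 best=168 → l++
[8,15] min(8,18)*7=56 best=168 → l++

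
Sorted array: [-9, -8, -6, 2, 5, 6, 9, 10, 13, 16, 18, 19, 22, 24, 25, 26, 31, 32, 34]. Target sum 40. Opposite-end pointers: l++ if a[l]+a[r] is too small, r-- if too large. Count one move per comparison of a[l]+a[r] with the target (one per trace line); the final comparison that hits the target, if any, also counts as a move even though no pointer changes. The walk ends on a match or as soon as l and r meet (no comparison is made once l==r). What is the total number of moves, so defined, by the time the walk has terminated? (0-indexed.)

[0,18] -9+34=25 <40 → l++
[1,18] -8+34=26 <40 → l++
[2,18] -6+34=28 <40 → l++
[3,18] 2+34=36 <40 → l++
[4,18] 5+34=39 <40 → l++
[5,18] 6+34=40 → found

6 moves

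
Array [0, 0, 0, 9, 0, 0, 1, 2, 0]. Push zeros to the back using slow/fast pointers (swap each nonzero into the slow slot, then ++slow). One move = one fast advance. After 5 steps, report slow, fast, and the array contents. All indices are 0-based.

(s=0,f=0) a[fast]=0 → fast++
(s=0,f=1) a[fast]=0 → fast++
(s=0,f=2) a[fast]=0 → fast++
(s=0,f=3) a[fast]=9≠0 swap→a[0]=9 → slow++,fast++
(s=1,f=4) a[fast]=0 → fast++

slow=1, fast=5, a=[9, 0, 0, 0, 0, 0, 1, 2, 0]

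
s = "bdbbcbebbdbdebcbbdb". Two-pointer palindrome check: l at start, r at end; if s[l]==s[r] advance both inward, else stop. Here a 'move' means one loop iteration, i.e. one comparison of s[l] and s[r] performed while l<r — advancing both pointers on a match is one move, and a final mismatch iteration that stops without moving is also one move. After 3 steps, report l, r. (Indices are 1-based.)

l=1 r=19: 'b'=='b', l++,r--
l=2 r=18: 'd'=='d', l++,r--
l=3 r=17: 'b'=='b', l++,r--

l=4, r=16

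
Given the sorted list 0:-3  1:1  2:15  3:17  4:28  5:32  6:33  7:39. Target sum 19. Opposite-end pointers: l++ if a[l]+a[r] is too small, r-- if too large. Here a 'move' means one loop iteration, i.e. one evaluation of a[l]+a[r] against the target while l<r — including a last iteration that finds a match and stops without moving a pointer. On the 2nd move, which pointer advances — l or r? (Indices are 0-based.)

r

[0,7] -3+39=36 >19 → r--
[0,6] -3+33=30 >19 → r--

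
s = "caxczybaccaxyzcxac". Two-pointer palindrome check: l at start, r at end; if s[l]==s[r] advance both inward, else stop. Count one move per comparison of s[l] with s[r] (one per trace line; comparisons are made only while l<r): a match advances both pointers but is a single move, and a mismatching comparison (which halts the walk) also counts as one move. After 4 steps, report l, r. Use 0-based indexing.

l=4, r=13

[0,17] 'c'=='c' → l++,r--
[1,16] 'a'=='a' → l++,r--
[2,15] 'x'=='x' → l++,r--
[3,14] 'c'=='c' → l++,r--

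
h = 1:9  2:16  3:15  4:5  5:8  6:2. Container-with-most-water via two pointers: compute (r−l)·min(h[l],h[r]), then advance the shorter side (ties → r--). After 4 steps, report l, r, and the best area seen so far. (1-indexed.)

l=1 r=6: min(9,2)*5=10 best=10 *, r--
l=1 r=5: min(9,8)*4=32 best=32 *, r--
l=1 r=4: min(9,5)*3=15 best=32, r--
l=1 r=3: min(9,15)*2=18 best=32, l++

l=2, r=3, best area=32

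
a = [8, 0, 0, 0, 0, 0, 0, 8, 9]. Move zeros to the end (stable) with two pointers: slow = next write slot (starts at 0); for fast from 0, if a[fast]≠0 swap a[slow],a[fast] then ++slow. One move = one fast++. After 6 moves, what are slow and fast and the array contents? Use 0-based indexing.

slow=0 fast=0: a[fast]=8≠0 swap→a[0]=8, slow++,fast++
slow=1 fast=1: a[fast]=0, fast++
slow=1 fast=2: a[fast]=0, fast++
slow=1 fast=3: a[fast]=0, fast++
slow=1 fast=4: a[fast]=0, fast++
slow=1 fast=5: a[fast]=0, fast++

slow=1, fast=6, a=[8, 0, 0, 0, 0, 0, 0, 8, 9]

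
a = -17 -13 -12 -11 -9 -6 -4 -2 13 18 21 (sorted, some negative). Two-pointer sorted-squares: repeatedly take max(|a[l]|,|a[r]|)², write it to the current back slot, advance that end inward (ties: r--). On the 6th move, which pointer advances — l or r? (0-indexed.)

l=0 r=10: |-17|<=|21| out[10]=441, r--
l=0 r=9: |-17|<=|18| out[9]=324, r--
l=0 r=8: |-17|>|13| out[8]=289, l++
l=1 r=8: |-13|<=|13| out[7]=169, r--
l=1 r=7: |-13|>|-2| out[6]=169, l++
l=2 r=7: |-12|>|-2| out[5]=144, l++

l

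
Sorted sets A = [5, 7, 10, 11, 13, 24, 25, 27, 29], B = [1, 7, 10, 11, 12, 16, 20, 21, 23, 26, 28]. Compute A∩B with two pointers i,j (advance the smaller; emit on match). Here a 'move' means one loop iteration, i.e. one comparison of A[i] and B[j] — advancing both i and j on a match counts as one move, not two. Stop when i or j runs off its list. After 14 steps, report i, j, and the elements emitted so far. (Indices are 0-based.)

i=7, j=10, emitted=[7, 10, 11]

[i=0,j=0] 5>1 → j++
[i=0,j=1] 5<7 → i++
[i=1,j=1] 7==7 emit → i++,j++
[i=2,j=2] 10==10 emit → i++,j++
[i=3,j=3] 11==11 emit → i++,j++
[i=4,j=4] 13>12 → j++
[i=4,j=5] 13<16 → i++
[i=5,j=5] 24>16 → j++
[i=5,j=6] 24>20 → j++
[i=5,j=7] 24>21 → j++
[i=5,j=8] 24>23 → j++
[i=5,j=9] 24<26 → i++
[i=6,j=9] 25<26 → i++
[i=7,j=9] 27>26 → j++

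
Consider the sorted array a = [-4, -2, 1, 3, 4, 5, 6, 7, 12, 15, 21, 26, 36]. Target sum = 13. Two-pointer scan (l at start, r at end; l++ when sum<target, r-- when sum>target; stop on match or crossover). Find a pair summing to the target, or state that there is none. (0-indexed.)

(-2, 15)

[0,12] -4+36=32 >13 → r--
[0,11] -4+26=22 >13 → r--
[0,10] -4+21=17 >13 → r--
[0,9] -4+15=11 <13 → l++
[1,9] -2+15=13 → found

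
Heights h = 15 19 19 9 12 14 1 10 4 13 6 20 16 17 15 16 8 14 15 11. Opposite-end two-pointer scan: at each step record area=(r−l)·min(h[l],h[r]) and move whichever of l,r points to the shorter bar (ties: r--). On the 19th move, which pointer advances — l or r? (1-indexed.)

[1,20] min(15,11)*19=209 best=209 * → r--
[1,19] min(15,15)*18=270 best=270 * → r--
[1,18] min(15,14)*17=238 best=270 → r--
[1,17] min(15,8)*16=128 best=270 → r--
[1,16] min(15,16)*15=225 best=270 → l++
[2,16] min(19,16)*14=224 best=270 → r--
[2,15] min(19,15)*13=195 best=270 → r--
[2,14] min(19,17)*12=204 best=270 → r--
[2,13] min(19,16)*11=176 best=270 → r--
[2,12] min(19,20)*10=190 best=270 → l++
[3,12] min(19,20)*9=171 best=270 → l++
[4,12] min(9,20)*8=72 best=270 → l++
[5,12] min(12,20)*7=84 best=270 → l++
[6,12] min(14,20)*6=84 best=270 → l++
[7,12] min(1,20)*5=5 best=270 → l++
[8,12] min(10,20)*4=40 best=270 → l++
[9,12] min(4,20)*3=12 best=270 → l++
[10,12] min(13,20)*2=26 best=270 → l++
[11,12] min(6,20)*1=6 best=270 → l++

l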